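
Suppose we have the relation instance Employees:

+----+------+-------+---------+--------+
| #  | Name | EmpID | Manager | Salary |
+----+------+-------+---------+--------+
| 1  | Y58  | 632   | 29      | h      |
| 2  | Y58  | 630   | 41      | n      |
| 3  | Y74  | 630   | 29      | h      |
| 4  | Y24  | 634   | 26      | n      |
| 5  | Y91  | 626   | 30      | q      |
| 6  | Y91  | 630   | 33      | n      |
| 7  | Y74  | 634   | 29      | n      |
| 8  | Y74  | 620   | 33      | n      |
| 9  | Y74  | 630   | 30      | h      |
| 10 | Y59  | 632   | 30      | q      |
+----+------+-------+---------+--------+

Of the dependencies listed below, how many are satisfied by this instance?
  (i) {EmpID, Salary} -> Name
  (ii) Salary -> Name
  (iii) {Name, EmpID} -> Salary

1

(i) {EmpID, Salary} -> Name: (EmpID=630, Salary=n): rows 2, 6 → Name takes values {Y58, Y91} — violation; (EmpID=634, Salary=n): rows 4, 7 → Name takes values {Y24, Y74} — violation — fails.
(ii) Salary -> Name: Salary=h: rows 1, 3, 9 → Name takes values {Y58, Y74} — violation; Salary=n: rows 2, 4, 6, 7, 8 → Name takes values {Y58, Y24, Y91, Y74} — violation; Salary=q: rows 5, 10 → Name takes values {Y91, Y59} — violation — fails.
(iii) {Name, EmpID} -> Salary: every LHS value maps to a single RHS value — holds.
1 of the 3 dependencies holds.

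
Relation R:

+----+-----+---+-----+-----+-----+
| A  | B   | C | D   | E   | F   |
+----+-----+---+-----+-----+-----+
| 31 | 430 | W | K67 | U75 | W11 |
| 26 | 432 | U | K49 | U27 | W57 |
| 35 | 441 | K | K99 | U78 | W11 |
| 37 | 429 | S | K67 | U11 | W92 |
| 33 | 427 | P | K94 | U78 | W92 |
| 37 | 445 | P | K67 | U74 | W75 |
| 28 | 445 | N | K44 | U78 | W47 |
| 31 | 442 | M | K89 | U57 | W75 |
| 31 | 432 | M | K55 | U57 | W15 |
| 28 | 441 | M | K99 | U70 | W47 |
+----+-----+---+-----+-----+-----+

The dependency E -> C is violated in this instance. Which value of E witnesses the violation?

U78

E=U75: 1 row → C = W ✓
E=U27: 1 row → C = U ✓
E=U78: 3 rows → C takes values {K, P, N} — violation
E=U11: 1 row → C = S ✓
E=U74: 1 row → C = P ✓
E=U57: 2 rows → C = M, M ✓
E=U70: 1 row → C = M ✓
The only E value with inconsistent C is E=U78.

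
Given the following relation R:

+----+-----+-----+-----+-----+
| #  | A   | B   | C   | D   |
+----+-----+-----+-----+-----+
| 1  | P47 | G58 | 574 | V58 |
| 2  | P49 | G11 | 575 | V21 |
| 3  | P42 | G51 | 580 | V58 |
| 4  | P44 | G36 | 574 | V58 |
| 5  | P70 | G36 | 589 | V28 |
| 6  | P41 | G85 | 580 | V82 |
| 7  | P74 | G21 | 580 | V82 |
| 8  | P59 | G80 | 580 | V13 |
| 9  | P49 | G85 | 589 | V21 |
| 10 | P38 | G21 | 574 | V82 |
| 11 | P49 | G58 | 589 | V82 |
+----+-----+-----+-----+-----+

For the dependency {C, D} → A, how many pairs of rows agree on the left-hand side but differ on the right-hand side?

(C=574, D=V58): violating pairs (1,4) — 1 pair.
(C=580, D=V82): violating pairs (6,7) — 1 pair.

2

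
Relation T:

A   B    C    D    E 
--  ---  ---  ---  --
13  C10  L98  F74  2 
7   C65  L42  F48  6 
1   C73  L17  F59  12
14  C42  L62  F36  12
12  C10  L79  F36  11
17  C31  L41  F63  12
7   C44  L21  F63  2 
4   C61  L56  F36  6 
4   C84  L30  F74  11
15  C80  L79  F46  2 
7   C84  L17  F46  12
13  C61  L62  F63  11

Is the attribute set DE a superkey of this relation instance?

Yes

All 12 rows have distinct DE values, so DE → (all attributes) holds and DE is a superkey.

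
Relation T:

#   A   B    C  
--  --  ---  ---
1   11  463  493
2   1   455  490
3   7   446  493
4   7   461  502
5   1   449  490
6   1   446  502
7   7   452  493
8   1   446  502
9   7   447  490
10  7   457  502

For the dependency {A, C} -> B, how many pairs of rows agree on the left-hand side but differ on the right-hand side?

(A=1, C=490): violating pairs (2,5) — 1 pair.
(A=7, C=493): violating pairs (3,7) — 1 pair.
(A=7, C=502): violating pairs (4,10) — 1 pair.
(A=1, C=502): all 2 rows agree on B — 0 pairs.

3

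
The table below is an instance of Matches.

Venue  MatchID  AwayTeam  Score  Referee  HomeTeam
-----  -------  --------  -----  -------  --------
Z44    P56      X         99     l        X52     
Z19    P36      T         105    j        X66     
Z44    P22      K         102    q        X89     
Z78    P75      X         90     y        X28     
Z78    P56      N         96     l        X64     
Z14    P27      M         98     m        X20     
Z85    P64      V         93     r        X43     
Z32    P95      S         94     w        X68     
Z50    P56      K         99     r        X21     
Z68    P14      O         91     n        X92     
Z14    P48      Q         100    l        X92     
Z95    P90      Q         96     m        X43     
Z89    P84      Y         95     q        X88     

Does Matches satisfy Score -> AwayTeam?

Score=99: 2 rows → AwayTeam takes values {X, K} — violation
Score=105: 1 row → AwayTeam = T ✓
Score=102: 1 row → AwayTeam = K ✓
Score=90: 1 row → AwayTeam = X ✓
Score=96: 2 rows → AwayTeam takes values {N, Q} — violation
Score=98: 1 row → AwayTeam = M ✓
Score=93: 1 row → AwayTeam = V ✓
Score=94: 1 row → AwayTeam = S ✓
Score=91: 1 row → AwayTeam = O ✓
Score=100: 1 row → AwayTeam = Q ✓
Score=95: 1 row → AwayTeam = Y ✓
Two rows agree on Score but differ on AwayTeam, so Score -> AwayTeam does not hold.

No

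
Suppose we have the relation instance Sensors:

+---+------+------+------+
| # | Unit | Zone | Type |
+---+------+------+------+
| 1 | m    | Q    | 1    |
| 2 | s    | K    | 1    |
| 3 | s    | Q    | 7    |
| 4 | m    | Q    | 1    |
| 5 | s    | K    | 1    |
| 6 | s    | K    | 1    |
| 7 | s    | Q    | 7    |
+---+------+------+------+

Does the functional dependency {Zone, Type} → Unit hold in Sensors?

Yes

(Zone=Q, Type=1): rows 1, 4 → Unit = m, m ✓
(Zone=K, Type=1): rows 2, 5, 6 → Unit = s, s, s ✓
(Zone=Q, Type=7): rows 3, 7 → Unit = s, s ✓
Every {Zone, Type} value is associated with a single Unit value, so {Zone, Type} → Unit holds.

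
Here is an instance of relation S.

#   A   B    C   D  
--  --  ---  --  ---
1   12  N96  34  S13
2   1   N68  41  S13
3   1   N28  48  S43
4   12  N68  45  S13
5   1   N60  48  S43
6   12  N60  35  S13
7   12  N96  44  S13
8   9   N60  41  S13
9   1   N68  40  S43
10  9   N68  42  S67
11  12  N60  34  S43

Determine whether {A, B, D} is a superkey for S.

No

Rows 1 and 7 have the same {A, B, D} value (A=12, B=N96, D=S13) but are distinct tuples, so {A, B, D} does not determine every attribute — not a superkey.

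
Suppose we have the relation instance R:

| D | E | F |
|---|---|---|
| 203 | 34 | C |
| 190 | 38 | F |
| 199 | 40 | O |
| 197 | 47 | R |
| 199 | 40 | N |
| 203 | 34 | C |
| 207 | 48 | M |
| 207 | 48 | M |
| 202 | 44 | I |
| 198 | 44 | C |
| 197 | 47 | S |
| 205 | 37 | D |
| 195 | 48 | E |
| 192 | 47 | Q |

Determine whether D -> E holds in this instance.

D=203: 2 rows → E = 34, 34 ✓
D=190: 1 row → E = 38 ✓
D=199: 2 rows → E = 40, 40 ✓
D=197: 2 rows → E = 47, 47 ✓
D=207: 2 rows → E = 48, 48 ✓
D=202: 1 row → E = 44 ✓
D=198: 1 row → E = 44 ✓
D=205: 1 row → E = 37 ✓
D=195: 1 row → E = 48 ✓
D=192: 1 row → E = 47 ✓
Every D value is associated with a single E value, so D -> E holds.

Yes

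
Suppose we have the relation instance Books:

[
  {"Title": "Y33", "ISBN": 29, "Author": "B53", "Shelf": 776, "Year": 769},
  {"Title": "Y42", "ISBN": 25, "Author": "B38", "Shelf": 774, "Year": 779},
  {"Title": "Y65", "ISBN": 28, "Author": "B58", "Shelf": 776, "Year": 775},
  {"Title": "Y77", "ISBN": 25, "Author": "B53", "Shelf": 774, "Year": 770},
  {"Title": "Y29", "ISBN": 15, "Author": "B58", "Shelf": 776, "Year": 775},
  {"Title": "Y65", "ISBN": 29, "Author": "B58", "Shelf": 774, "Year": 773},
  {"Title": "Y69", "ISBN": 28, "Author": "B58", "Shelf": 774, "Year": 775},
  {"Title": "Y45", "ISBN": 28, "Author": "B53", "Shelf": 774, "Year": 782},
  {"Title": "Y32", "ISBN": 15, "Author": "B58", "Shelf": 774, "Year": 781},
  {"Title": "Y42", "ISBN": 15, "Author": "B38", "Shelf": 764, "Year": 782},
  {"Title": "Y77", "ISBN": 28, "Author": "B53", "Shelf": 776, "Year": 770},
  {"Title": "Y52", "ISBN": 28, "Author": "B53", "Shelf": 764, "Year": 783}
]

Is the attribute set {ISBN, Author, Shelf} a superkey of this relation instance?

All 12 rows have distinct {ISBN, Author, Shelf} values, so {ISBN, Author, Shelf} → (all attributes) holds and {ISBN, Author, Shelf} is a superkey.

Yes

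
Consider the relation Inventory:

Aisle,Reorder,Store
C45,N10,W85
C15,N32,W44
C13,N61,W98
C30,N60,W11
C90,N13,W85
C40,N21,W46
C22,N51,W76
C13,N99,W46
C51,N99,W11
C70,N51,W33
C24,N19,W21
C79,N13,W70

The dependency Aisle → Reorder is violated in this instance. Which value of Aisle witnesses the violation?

C13

Aisle=C45: 1 row → Reorder = N10 ✓
Aisle=C15: 1 row → Reorder = N32 ✓
Aisle=C13: 2 rows → Reorder takes values {N61, N99} — violation
Aisle=C30: 1 row → Reorder = N60 ✓
Aisle=C90: 1 row → Reorder = N13 ✓
Aisle=C40: 1 row → Reorder = N21 ✓
Aisle=C22: 1 row → Reorder = N51 ✓
Aisle=C51: 1 row → Reorder = N99 ✓
Aisle=C70: 1 row → Reorder = N51 ✓
Aisle=C24: 1 row → Reorder = N19 ✓
Aisle=C79: 1 row → Reorder = N13 ✓
The only Aisle value with inconsistent Reorder is Aisle=C13.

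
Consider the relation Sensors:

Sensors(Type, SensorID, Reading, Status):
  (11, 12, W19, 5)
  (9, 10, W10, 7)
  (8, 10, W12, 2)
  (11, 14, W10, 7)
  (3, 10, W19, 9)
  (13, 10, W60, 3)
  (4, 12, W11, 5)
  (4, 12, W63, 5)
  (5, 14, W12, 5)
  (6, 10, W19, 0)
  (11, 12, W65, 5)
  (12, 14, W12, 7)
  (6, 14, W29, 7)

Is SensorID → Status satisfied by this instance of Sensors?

No

SensorID=12: 4 rows → Status = 5, 5, 5, 5 ✓
SensorID=10: 5 rows → Status takes values {7, 2, 9, 3, 0} — violation
SensorID=14: 4 rows → Status takes values {7, 5} — violation
Two rows agree on SensorID but differ on Status, so SensorID → Status does not hold.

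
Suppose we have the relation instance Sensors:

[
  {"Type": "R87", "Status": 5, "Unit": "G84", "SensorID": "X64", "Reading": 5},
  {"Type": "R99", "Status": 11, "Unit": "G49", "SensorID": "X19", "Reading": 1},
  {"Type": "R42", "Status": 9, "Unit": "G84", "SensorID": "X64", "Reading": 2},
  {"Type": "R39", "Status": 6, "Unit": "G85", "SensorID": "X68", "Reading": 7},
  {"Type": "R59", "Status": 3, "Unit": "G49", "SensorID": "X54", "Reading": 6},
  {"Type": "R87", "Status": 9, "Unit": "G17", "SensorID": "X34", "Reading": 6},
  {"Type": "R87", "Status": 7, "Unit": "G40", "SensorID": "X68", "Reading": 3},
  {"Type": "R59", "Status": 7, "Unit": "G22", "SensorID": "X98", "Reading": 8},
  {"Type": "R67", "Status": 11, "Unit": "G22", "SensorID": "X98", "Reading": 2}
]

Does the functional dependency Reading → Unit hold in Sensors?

Reading=5: 1 row → Unit = G84 ✓
Reading=1: 1 row → Unit = G49 ✓
Reading=2: 2 rows → Unit takes values {G84, G22} — violation
Reading=7: 1 row → Unit = G85 ✓
Reading=6: 2 rows → Unit takes values {G49, G17} — violation
Reading=3: 1 row → Unit = G40 ✓
Reading=8: 1 row → Unit = G22 ✓
Two rows agree on Reading but differ on Unit, so Reading → Unit does not hold.

No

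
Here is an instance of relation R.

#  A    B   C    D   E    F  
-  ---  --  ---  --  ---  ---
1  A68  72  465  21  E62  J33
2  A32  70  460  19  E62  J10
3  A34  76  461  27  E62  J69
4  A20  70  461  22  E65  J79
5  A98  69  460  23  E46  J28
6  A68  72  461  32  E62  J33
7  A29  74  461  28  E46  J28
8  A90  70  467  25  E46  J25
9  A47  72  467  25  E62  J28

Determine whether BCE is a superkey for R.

Yes

All 9 rows have distinct BCE values, so BCE → (all attributes) holds and BCE is a superkey.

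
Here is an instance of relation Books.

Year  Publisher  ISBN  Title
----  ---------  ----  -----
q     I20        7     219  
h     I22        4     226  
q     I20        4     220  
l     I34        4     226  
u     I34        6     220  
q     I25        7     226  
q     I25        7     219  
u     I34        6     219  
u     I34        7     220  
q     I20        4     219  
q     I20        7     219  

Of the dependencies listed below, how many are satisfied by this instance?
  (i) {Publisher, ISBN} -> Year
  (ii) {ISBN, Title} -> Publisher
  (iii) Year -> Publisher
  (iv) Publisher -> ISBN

(i) {Publisher, ISBN} -> Year: every LHS value maps to a single RHS value — holds.
(ii) {ISBN, Title} -> Publisher: (ISBN=7, Title=219): 3 rows → Publisher takes values {I20, I25} — violation; (ISBN=4, Title=226): 2 rows → Publisher takes values {I22, I34} — violation — fails.
(iii) Year -> Publisher: Year=q: 6 rows → Publisher takes values {I20, I25} — violation — fails.
(iv) Publisher -> ISBN: Publisher=I20: 4 rows → ISBN takes values {7, 4} — violation; Publisher=I34: 4 rows → ISBN takes values {4, 6, 7} — violation — fails.
1 of the 4 dependencies holds.

1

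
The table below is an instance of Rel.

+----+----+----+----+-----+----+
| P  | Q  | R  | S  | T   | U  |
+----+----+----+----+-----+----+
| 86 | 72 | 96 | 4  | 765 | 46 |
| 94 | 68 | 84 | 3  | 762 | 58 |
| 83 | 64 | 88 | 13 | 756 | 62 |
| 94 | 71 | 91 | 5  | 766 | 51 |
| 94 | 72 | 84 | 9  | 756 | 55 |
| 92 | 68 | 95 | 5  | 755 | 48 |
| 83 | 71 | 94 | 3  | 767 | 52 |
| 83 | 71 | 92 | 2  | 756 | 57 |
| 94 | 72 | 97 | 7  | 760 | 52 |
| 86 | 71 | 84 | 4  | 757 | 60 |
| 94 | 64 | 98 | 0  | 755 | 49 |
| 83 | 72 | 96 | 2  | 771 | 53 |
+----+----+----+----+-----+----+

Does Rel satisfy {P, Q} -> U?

No

(P=86, Q=72): 1 row → U = 46 ✓
(P=94, Q=68): 1 row → U = 58 ✓
(P=83, Q=64): 1 row → U = 62 ✓
(P=94, Q=71): 1 row → U = 51 ✓
(P=94, Q=72): 2 rows → U takes values {55, 52} — violation
(P=92, Q=68): 1 row → U = 48 ✓
(P=83, Q=71): 2 rows → U takes values {52, 57} — violation
(P=86, Q=71): 1 row → U = 60 ✓
(P=94, Q=64): 1 row → U = 49 ✓
(P=83, Q=72): 1 row → U = 53 ✓
Two rows agree on {P, Q} but differ on U, so {P, Q} -> U does not hold.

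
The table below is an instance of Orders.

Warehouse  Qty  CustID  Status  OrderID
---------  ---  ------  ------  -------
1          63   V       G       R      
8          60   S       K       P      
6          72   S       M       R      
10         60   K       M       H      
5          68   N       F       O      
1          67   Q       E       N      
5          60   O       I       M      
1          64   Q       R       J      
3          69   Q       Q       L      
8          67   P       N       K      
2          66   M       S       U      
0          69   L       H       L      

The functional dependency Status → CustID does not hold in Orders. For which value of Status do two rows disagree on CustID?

M

Status=G: 1 row → CustID = V ✓
Status=K: 1 row → CustID = S ✓
Status=M: 2 rows → CustID takes values {S, K} — violation
Status=F: 1 row → CustID = N ✓
Status=E: 1 row → CustID = Q ✓
Status=I: 1 row → CustID = O ✓
Status=R: 1 row → CustID = Q ✓
Status=Q: 1 row → CustID = Q ✓
Status=N: 1 row → CustID = P ✓
Status=S: 1 row → CustID = M ✓
Status=H: 1 row → CustID = L ✓
The only Status value with inconsistent CustID is Status=M.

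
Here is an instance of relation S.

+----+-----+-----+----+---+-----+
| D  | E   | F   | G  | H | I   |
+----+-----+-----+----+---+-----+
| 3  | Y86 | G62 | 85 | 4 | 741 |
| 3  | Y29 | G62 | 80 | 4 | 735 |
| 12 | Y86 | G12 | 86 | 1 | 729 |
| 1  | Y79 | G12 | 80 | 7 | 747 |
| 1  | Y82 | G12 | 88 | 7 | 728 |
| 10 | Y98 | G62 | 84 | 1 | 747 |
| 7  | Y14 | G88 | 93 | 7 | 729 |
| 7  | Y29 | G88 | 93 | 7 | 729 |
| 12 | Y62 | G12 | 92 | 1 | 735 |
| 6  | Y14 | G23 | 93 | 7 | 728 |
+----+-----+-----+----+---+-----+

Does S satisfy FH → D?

Yes

(F=G62, H=4): 2 rows → D = 3, 3 ✓
(F=G12, H=1): 2 rows → D = 12, 12 ✓
(F=G12, H=7): 2 rows → D = 1, 1 ✓
(F=G62, H=1): 1 row → D = 10 ✓
(F=G88, H=7): 2 rows → D = 7, 7 ✓
(F=G23, H=7): 1 row → D = 6 ✓
Every FH value is associated with a single D value, so FH → D holds.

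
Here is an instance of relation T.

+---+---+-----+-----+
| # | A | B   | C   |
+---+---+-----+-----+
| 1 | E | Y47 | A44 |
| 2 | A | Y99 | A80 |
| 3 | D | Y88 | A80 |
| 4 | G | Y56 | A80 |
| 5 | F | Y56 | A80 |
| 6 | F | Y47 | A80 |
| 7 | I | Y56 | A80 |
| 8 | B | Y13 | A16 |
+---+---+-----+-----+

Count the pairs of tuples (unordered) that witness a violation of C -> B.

C=A80: violating pairs (2,3), (2,4), (2,5), (2,6), (2,7), (3,4), (3,5), (3,6), (3,7), (4,6), (5,6), (6,7) — 12 pairs.

12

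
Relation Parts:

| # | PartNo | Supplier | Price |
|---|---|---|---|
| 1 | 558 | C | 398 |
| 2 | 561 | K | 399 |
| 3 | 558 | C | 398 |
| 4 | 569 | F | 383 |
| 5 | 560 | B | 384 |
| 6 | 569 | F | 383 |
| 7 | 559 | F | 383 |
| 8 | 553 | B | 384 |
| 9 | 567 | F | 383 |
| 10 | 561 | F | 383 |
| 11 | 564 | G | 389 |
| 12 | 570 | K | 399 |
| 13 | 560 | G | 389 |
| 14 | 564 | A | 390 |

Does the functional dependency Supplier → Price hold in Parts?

Yes

Supplier=C: rows 1, 3 → Price = 398, 398 ✓
Supplier=K: rows 2, 12 → Price = 399, 399 ✓
Supplier=F: rows 4, 6, 7, 9, 10 → Price = 383, 383, 383, 383, 383 ✓
Supplier=B: rows 5, 8 → Price = 384, 384 ✓
Supplier=G: rows 11, 13 → Price = 389, 389 ✓
Supplier=A: row 14 → Price = 390 ✓
Every Supplier value is associated with a single Price value, so Supplier → Price holds.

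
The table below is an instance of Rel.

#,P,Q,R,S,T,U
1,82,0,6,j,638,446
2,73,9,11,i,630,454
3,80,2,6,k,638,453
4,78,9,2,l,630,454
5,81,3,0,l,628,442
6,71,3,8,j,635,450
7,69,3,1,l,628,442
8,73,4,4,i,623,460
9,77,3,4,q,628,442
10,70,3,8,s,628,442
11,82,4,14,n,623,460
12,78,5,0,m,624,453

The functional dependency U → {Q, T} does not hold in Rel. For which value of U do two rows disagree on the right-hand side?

U=446: row 1 → {Q,T} = (0, 638) ✓
U=454: rows 2, 4 → {Q,T} = (9, 630), (9, 630) ✓
U=453: rows 3, 12 → {Q,T} takes values {(2, 638), (5, 624)} — violation
U=442: rows 5, 7, 9, 10 → {Q,T} = (3, 628), (3, 628), (3, 628), (3, 628) ✓
U=450: row 6 → {Q,T} = (3, 635) ✓
U=460: rows 8, 11 → {Q,T} = (4, 623), (4, 623) ✓
The only U value with inconsistent RHS is U=453.

453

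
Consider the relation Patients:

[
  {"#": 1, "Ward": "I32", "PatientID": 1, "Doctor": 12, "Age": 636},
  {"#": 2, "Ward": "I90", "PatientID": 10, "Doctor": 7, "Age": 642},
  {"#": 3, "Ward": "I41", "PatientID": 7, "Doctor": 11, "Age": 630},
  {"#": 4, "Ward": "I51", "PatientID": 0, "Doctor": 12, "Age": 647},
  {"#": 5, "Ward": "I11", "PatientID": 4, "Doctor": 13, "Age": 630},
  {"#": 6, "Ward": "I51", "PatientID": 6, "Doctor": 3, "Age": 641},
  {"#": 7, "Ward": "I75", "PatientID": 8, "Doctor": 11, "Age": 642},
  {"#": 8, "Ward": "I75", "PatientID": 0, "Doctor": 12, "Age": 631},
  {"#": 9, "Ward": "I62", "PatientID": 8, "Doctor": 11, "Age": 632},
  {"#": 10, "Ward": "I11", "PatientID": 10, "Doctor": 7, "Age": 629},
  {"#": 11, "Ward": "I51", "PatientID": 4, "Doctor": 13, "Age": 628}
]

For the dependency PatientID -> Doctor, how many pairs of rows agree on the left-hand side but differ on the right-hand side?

0

PatientID=10: all 2 rows agree on Doctor — 0 pairs.
PatientID=0: all 2 rows agree on Doctor — 0 pairs.
PatientID=4: all 2 rows agree on Doctor — 0 pairs.
PatientID=8: all 2 rows agree on Doctor — 0 pairs.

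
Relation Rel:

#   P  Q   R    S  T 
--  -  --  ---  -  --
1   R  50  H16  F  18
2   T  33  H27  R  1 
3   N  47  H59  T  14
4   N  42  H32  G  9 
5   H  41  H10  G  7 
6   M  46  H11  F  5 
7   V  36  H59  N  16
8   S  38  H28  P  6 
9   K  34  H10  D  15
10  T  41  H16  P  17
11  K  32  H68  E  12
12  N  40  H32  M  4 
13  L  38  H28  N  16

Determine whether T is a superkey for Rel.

Rows 7 and 13 have the same T value T=16 but are distinct tuples, so T does not determine every attribute — not a superkey.

No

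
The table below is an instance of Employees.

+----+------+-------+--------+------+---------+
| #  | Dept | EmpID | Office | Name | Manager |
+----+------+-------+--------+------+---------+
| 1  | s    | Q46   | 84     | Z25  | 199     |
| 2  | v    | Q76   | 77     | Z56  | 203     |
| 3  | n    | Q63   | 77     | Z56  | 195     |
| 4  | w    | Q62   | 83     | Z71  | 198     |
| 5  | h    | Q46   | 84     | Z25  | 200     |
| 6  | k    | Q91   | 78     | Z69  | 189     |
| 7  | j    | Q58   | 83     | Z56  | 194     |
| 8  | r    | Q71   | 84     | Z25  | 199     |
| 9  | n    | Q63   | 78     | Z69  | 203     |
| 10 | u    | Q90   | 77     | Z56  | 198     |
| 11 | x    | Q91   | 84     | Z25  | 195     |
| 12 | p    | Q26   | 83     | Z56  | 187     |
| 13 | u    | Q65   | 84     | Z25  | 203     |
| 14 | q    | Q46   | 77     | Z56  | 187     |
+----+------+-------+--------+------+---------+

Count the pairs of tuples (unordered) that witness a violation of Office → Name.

Office=84: all 5 rows agree on Name — 0 pairs.
Office=77: all 4 rows agree on Name — 0 pairs.
Office=83: violating pairs (4,7), (4,12) — 2 pairs.
Office=78: all 2 rows agree on Name — 0 pairs.

2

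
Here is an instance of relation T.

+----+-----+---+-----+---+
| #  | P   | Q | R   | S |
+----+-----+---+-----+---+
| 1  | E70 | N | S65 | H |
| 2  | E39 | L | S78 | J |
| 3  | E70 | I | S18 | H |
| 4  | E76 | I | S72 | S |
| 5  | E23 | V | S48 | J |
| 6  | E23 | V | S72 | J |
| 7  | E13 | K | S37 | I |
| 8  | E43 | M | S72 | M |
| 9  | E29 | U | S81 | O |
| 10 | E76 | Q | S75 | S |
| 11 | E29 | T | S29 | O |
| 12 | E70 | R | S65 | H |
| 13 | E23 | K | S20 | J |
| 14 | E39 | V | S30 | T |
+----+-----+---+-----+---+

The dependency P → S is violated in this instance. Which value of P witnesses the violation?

P=E70: rows 1, 3, 12 → S = H, H, H ✓
P=E39: rows 2, 14 → S takes values {J, T} — violation
P=E76: rows 4, 10 → S = S, S ✓
P=E23: rows 5, 6, 13 → S = J, J, J ✓
P=E13: row 7 → S = I ✓
P=E43: row 8 → S = M ✓
P=E29: rows 9, 11 → S = O, O ✓
The only P value with inconsistent S is P=E39.

E39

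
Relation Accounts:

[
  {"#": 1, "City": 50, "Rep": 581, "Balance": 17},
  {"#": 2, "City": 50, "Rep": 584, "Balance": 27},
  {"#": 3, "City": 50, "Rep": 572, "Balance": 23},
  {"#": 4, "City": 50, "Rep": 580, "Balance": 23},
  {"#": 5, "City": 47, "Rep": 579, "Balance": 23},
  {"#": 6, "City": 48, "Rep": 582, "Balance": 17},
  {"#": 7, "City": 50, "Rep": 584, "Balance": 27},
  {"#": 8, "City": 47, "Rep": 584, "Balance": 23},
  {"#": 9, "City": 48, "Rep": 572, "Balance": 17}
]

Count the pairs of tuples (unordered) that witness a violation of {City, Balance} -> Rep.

3

(City=50, Balance=27): all 2 rows agree on Rep — 0 pairs.
(City=50, Balance=23): violating pairs (3,4) — 1 pair.
(City=47, Balance=23): violating pairs (5,8) — 1 pair.
(City=48, Balance=17): violating pairs (6,9) — 1 pair.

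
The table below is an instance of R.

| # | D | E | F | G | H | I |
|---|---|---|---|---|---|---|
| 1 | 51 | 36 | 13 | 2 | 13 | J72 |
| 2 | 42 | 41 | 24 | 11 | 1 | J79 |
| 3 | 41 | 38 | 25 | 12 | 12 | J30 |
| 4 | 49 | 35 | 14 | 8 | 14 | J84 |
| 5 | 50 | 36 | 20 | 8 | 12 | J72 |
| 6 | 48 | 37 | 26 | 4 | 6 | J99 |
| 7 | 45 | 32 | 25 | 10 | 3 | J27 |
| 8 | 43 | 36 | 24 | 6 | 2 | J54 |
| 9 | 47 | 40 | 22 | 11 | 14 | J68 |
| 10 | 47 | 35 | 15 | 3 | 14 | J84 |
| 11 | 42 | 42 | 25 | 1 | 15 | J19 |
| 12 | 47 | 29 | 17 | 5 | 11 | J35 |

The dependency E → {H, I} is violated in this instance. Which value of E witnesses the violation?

E=36: rows 1, 5, 8 → {H,I} takes values {(13, J72), (12, J72), (2, J54)} — violation
E=41: row 2 → {H,I} = (1, J79) ✓
E=38: row 3 → {H,I} = (12, J30) ✓
E=35: rows 4, 10 → {H,I} = (14, J84), (14, J84) ✓
E=37: row 6 → {H,I} = (6, J99) ✓
E=32: row 7 → {H,I} = (3, J27) ✓
E=40: row 9 → {H,I} = (14, J68) ✓
E=42: row 11 → {H,I} = (15, J19) ✓
E=29: row 12 → {H,I} = (11, J35) ✓
The only E value with inconsistent RHS is E=36.

36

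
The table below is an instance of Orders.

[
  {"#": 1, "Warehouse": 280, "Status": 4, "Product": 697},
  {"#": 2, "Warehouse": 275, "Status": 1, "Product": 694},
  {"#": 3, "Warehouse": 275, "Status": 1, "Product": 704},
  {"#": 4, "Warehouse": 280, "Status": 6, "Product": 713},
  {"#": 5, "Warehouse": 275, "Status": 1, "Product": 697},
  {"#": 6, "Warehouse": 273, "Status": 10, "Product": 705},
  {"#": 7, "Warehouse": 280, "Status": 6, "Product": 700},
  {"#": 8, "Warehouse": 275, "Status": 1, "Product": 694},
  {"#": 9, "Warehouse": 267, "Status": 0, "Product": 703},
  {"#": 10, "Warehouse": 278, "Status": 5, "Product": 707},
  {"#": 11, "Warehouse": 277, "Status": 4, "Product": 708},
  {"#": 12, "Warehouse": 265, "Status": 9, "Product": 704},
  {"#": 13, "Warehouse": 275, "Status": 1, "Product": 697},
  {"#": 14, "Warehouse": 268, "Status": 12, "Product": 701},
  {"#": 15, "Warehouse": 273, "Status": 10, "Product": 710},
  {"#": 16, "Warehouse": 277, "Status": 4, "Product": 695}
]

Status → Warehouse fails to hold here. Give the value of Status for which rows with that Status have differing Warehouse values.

4

Status=4: rows 1, 11, 16 → Warehouse takes values {280, 277} — violation
Status=1: rows 2, 3, 5, 8, 13 → Warehouse = 275, 275, 275, 275, 275 ✓
Status=6: rows 4, 7 → Warehouse = 280, 280 ✓
Status=10: rows 6, 15 → Warehouse = 273, 273 ✓
Status=0: row 9 → Warehouse = 267 ✓
Status=5: row 10 → Warehouse = 278 ✓
Status=9: row 12 → Warehouse = 265 ✓
Status=12: row 14 → Warehouse = 268 ✓
The only Status value with inconsistent Warehouse is Status=4.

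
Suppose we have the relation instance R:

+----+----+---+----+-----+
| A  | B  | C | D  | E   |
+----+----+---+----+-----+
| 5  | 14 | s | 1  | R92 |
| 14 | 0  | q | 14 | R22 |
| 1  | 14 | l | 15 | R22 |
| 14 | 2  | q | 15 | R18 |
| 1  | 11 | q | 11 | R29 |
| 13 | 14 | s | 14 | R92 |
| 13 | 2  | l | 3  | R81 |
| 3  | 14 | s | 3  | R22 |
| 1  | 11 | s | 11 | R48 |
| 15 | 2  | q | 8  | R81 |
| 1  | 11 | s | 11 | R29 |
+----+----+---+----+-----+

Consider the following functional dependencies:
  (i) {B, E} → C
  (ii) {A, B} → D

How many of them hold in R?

(i) {B, E} → C: (B=14, E=R22): 2 rows → C takes values {l, s} — violation; (B=11, E=R29): 2 rows → C takes values {q, s} — violation; (B=2, E=R81): 2 rows → C takes values {l, q} — violation — fails.
(ii) {A, B} → D: every LHS value maps to a single RHS value — holds.
1 of the 2 dependencies holds.

1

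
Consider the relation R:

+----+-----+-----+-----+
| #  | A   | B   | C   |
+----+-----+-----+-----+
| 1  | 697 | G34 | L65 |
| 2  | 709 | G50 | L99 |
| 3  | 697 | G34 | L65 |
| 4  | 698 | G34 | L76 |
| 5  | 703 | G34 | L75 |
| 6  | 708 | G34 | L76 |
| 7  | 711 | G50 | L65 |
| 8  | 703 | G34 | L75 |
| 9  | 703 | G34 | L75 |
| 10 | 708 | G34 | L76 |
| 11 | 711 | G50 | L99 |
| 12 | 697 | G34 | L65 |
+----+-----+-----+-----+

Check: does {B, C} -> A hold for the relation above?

No

(B=G34, C=L65): rows 1, 3, 12 → A = 697, 697, 697 ✓
(B=G50, C=L99): rows 2, 11 → A takes values {709, 711} — violation
(B=G34, C=L76): rows 4, 6, 10 → A takes values {698, 708} — violation
(B=G34, C=L75): rows 5, 8, 9 → A = 703, 703, 703 ✓
(B=G50, C=L65): row 7 → A = 711 ✓
Two rows agree on {B, C} but differ on A, so {B, C} -> A does not hold.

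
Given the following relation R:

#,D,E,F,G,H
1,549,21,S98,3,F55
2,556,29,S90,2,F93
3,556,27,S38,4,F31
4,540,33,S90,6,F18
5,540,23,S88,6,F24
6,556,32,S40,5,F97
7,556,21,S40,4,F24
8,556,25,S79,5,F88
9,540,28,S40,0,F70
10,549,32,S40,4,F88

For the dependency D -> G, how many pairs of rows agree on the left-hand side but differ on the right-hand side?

D=549: violating pairs (1,10) — 1 pair.
D=556: violating pairs (2,3), (2,6), (2,7), (2,8), (3,6), (3,8), (6,7), (7,8) — 8 pairs.
D=540: violating pairs (4,9), (5,9) — 2 pairs.

11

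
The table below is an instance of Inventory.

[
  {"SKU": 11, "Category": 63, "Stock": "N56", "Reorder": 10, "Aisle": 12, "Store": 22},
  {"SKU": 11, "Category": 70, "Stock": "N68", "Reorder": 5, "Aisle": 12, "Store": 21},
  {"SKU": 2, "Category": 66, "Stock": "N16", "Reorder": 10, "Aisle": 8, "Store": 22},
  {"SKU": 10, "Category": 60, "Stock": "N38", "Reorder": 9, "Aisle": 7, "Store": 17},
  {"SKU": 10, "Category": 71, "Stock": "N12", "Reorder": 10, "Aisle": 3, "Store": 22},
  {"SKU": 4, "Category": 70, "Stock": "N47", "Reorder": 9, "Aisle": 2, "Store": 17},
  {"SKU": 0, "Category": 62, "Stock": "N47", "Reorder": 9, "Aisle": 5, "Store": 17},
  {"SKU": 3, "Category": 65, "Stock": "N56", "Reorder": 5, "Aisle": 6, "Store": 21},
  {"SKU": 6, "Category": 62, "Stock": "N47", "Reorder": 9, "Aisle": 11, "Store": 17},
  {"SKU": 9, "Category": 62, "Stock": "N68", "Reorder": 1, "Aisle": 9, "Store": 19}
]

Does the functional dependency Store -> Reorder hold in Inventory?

Yes

Store=22: 3 rows → Reorder = 10, 10, 10 ✓
Store=21: 2 rows → Reorder = 5, 5 ✓
Store=17: 4 rows → Reorder = 9, 9, 9, 9 ✓
Store=19: 1 row → Reorder = 1 ✓
Every Store value is associated with a single Reorder value, so Store -> Reorder holds.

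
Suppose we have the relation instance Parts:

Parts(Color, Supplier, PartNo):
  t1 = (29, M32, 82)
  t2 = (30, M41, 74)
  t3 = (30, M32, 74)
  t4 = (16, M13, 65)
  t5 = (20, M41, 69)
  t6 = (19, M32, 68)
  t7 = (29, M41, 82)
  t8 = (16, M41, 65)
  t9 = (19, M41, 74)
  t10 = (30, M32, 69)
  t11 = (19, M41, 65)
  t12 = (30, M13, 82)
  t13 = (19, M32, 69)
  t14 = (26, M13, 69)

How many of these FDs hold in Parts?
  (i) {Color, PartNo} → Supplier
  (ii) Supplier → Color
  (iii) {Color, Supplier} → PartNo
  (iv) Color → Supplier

(i) {Color, PartNo} → Supplier: (Color=29, PartNo=82): rows 1, 7 → Supplier takes values {M32, M41} — violation; (Color=30, PartNo=74): rows 2, 3 → Supplier takes values {M41, M32} — violation; (Color=16, PartNo=65): rows 4, 8 → Supplier takes values {M13, M41} — violation — fails.
(ii) Supplier → Color: Supplier=M32: rows 1, 3, 6, 10, 13 → Color takes values {29, 30, 19} — violation; Supplier=M41: rows 2, 5, 7, 8, 9, 11 → Color takes values {30, 20, 29, 16, 19} — violation; Supplier=M13: rows 4, 12, 14 → Color takes values {16, 30, 26} — violation — fails.
(iii) {Color, Supplier} → PartNo: (Color=30, Supplier=M32): rows 3, 10 → PartNo takes values {74, 69} — violation; (Color=19, Supplier=M32): rows 6, 13 → PartNo takes values {68, 69} — violation; (Color=19, Supplier=M41): rows 9, 11 → PartNo takes values {74, 65} — violation — fails.
(iv) Color → Supplier: Color=29: rows 1, 7 → Supplier takes values {M32, M41} — violation; Color=30: rows 2, 3, 10, 12 → Supplier takes values {M41, M32, M13} — violation; Color=16: rows 4, 8 → Supplier takes values {M13, M41} — violation; Color=19: rows 6, 9, 11, 13 → Supplier takes values {M32, M41} — violation — fails.
None of the 4 dependencies hold.

0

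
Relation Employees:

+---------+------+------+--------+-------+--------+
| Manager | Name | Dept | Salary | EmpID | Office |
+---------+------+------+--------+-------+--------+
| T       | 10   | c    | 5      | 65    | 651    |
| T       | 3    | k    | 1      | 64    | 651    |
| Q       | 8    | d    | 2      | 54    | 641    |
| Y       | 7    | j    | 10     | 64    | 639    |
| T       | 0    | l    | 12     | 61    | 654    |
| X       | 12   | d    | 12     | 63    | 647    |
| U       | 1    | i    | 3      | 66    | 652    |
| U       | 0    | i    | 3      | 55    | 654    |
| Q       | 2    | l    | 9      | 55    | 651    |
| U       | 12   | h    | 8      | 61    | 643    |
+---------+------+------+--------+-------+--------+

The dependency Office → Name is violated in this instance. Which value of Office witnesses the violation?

Office=651: 3 rows → Name takes values {10, 3, 2} — violation
Office=641: 1 row → Name = 8 ✓
Office=639: 1 row → Name = 7 ✓
Office=654: 2 rows → Name = 0, 0 ✓
Office=647: 1 row → Name = 12 ✓
Office=652: 1 row → Name = 1 ✓
Office=643: 1 row → Name = 12 ✓
The only Office value with inconsistent Name is Office=651.

651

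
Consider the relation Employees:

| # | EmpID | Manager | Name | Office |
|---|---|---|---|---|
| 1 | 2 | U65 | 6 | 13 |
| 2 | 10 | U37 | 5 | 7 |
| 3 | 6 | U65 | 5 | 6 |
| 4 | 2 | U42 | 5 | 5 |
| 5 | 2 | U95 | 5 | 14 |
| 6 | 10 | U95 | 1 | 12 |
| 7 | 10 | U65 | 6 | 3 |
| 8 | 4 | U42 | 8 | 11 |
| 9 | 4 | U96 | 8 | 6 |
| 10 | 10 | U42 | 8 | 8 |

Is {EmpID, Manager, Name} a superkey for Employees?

All 10 rows have distinct {EmpID, Manager, Name} values, so {EmpID, Manager, Name} → (all attributes) holds and {EmpID, Manager, Name} is a superkey.

Yes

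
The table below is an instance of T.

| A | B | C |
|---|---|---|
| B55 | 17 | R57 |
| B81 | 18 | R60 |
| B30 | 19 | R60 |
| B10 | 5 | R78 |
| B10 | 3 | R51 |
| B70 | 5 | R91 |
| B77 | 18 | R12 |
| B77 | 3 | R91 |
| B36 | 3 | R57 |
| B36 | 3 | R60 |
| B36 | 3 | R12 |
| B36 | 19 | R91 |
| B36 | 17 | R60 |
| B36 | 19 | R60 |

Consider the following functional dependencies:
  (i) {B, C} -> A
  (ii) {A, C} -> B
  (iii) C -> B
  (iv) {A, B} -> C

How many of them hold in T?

0

(i) {B, C} -> A: (B=19, C=R60): 2 rows → A takes values {B30, B36} — violation — fails.
(ii) {A, C} -> B: (A=B36, C=R60): 3 rows → B takes values {3, 17, 19} — violation — fails.
(iii) C -> B: C=R57: 2 rows → B takes values {17, 3} — violation; C=R60: 5 rows → B takes values {18, 19, 3, 17} — violation; C=R91: 3 rows → B takes values {5, 3, 19} — violation; C=R12: 2 rows → B takes values {18, 3} — violation — fails.
(iv) {A, B} -> C: (A=B36, B=3): 3 rows → C takes values {R57, R60, R12} — violation; (A=B36, B=19): 2 rows → C takes values {R91, R60} — violation — fails.
None of the 4 dependencies hold.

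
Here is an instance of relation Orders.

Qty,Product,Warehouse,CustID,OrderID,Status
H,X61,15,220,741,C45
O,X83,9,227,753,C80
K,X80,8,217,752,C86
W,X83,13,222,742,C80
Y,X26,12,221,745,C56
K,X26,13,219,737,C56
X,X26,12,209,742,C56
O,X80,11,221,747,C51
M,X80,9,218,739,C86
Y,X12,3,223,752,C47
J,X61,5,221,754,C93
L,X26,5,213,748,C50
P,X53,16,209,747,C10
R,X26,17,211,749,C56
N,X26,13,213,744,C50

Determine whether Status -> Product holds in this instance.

Yes

Status=C45: 1 row → Product = X61 ✓
Status=C80: 2 rows → Product = X83, X83 ✓
Status=C86: 2 rows → Product = X80, X80 ✓
Status=C56: 4 rows → Product = X26, X26, X26, X26 ✓
Status=C51: 1 row → Product = X80 ✓
Status=C47: 1 row → Product = X12 ✓
Status=C93: 1 row → Product = X61 ✓
Status=C50: 2 rows → Product = X26, X26 ✓
Status=C10: 1 row → Product = X53 ✓
Every Status value is associated with a single Product value, so Status -> Product holds.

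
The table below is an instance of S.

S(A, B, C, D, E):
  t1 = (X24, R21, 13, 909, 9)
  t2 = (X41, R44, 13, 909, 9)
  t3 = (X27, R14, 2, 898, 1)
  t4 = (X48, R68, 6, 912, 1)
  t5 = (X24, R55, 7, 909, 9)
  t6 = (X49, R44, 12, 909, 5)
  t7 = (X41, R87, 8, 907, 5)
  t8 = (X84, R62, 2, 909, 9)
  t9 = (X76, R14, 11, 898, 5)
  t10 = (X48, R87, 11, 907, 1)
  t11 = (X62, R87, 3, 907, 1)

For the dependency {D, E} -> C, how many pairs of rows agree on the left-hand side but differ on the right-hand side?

6

(D=909, E=9): violating pairs (1,5), (1,8), (2,5), (2,8), (5,8) — 5 pairs.
(D=907, E=1): violating pairs (10,11) — 1 pair.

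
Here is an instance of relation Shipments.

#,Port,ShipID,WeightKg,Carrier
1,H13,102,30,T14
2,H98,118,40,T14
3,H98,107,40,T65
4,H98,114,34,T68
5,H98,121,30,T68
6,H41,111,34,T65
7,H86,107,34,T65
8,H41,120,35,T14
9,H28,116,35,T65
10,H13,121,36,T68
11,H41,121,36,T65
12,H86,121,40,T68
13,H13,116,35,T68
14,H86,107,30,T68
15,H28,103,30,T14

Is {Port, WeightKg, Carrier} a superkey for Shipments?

Yes

All 15 rows have distinct {Port, WeightKg, Carrier} values, so {Port, WeightKg, Carrier} → (all attributes) holds and {Port, WeightKg, Carrier} is a superkey.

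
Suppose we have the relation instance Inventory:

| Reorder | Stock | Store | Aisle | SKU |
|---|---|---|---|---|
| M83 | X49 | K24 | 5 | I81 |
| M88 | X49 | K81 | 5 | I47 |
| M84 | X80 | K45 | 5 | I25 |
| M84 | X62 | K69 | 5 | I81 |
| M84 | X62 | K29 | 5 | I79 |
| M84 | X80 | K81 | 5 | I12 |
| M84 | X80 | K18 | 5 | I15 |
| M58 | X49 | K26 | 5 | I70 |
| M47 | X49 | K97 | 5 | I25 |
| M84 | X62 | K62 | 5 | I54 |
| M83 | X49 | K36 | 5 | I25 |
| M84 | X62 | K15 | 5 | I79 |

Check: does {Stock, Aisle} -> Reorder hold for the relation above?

No

(Stock=X49, Aisle=5): 5 rows → Reorder takes values {M83, M88, M58, M47} — violation
(Stock=X80, Aisle=5): 3 rows → Reorder = M84, M84, M84 ✓
(Stock=X62, Aisle=5): 4 rows → Reorder = M84, M84, M84, M84 ✓
Two rows agree on {Stock, Aisle} but differ on Reorder, so {Stock, Aisle} -> Reorder does not hold.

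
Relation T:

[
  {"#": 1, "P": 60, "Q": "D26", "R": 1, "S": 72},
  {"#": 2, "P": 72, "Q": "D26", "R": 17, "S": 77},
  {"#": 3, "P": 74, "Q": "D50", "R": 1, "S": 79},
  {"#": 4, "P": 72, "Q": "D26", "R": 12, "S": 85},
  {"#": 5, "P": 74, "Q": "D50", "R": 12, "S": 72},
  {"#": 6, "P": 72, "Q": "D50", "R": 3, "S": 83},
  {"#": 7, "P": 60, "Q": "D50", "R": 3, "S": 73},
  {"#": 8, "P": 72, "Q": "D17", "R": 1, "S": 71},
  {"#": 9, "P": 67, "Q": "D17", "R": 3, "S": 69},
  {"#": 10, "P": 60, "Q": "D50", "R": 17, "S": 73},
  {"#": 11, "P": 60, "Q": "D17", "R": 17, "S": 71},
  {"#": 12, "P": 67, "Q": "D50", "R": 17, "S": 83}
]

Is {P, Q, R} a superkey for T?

All 12 rows have distinct {P, Q, R} values, so {P, Q, R} → (all attributes) holds and {P, Q, R} is a superkey.

Yes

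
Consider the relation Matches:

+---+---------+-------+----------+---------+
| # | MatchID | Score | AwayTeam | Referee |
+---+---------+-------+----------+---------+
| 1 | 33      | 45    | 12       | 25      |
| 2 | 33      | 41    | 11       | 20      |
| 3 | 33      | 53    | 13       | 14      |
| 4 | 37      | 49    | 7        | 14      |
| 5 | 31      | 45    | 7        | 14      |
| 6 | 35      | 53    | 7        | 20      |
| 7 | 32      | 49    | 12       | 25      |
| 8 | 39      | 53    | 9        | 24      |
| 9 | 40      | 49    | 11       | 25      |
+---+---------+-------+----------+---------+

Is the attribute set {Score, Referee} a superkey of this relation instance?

Rows 7 and 9 have the same {Score, Referee} value (Score=49, Referee=25) but are distinct tuples, so {Score, Referee} does not determine every attribute — not a superkey.

No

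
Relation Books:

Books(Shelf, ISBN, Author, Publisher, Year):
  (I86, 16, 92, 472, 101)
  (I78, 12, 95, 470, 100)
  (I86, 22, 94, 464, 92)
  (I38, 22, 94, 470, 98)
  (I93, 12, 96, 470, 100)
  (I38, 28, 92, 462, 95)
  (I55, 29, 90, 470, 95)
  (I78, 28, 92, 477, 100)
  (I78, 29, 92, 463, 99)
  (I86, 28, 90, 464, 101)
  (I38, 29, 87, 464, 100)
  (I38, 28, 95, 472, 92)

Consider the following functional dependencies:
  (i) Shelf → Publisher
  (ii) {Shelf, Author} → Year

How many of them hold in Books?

(i) Shelf → Publisher: Shelf=I86: 3 rows → Publisher takes values {472, 464} — violation; Shelf=I78: 3 rows → Publisher takes values {470, 477, 463} — violation; Shelf=I38: 4 rows → Publisher takes values {470, 462, 464, 472} — violation — fails.
(ii) {Shelf, Author} → Year: (Shelf=I78, Author=92): 2 rows → Year takes values {100, 99} — violation — fails.
None of the 2 dependencies hold.

0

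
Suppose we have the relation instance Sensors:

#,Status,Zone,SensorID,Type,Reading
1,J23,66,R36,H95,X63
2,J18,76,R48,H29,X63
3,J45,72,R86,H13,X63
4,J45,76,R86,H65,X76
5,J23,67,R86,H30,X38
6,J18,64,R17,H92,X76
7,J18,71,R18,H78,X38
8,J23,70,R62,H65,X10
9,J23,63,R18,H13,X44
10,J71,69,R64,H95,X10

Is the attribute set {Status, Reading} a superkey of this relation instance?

Yes

All 10 rows have distinct {Status, Reading} values, so {Status, Reading} → (all attributes) holds and {Status, Reading} is a superkey.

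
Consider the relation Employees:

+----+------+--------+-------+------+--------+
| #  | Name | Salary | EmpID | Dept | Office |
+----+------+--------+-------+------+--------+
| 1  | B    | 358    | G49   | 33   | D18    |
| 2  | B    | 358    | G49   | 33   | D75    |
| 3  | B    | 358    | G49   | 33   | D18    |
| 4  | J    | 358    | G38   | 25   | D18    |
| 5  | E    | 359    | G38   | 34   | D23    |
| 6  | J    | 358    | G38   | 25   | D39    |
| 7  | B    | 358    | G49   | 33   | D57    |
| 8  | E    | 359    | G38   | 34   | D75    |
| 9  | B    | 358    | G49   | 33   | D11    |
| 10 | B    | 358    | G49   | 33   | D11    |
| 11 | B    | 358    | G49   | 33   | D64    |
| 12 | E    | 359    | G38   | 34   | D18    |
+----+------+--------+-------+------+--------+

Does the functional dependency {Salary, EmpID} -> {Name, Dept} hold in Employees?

(Salary=358, EmpID=G49): rows 1, 2, 3, 7, 9, 10, 11 → {Name,Dept} = (B, 33), (B, 33), (B, 33), (B, 33), (B, 33), (B, 33), (B, 33) ✓
(Salary=358, EmpID=G38): rows 4, 6 → {Name,Dept} = (J, 25), (J, 25) ✓
(Salary=359, EmpID=G38): rows 5, 8, 12 → {Name,Dept} = (E, 34), (E, 34), (E, 34) ✓
Every {Salary, EmpID} value is associated with a single {Name, Dept} value, so {Salary, EmpID} -> {Name, Dept} holds.

Yes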